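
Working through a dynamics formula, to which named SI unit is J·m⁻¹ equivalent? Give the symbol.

N

J = N·m (work = force × distance),
    = kg·m²·s⁻².
Combining: J·m⁻¹ = (kg·m²·s⁻²) · m⁻¹ = kg·m·s⁻².
kg·m·s⁻² is the base-SI form of the newton.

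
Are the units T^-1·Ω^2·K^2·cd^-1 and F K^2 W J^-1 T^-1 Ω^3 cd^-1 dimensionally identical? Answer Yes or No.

Yes

Left side:
  T = Wb/m² (flux density = flux per area),
      = kg·s⁻²·A⁻¹.
  So T⁻¹ = kg⁻¹·s²·A.
  Ω = V/A (resistance = voltage per current),
      = kg·m²·s⁻³·A⁻².
  So Ω² = kg²·m⁴·s⁻⁶·A⁻⁴.
  Combining: T⁻¹·Ω²·K²·cd⁻¹ = (kg⁻¹·s²·A) · (kg²·m⁴·s⁻⁶·A⁻⁴) · K² · cd⁻¹ = kg·m⁴·s⁻⁴·A⁻³·K²·cd⁻¹.
Right side:
  F = C/V (capacitance = charge per voltage),
      = A·s/(kg·m²·s⁻³·A⁻¹) (substituting C and V),
      = kg⁻¹·m⁻²·s⁴·A².
  W = J/s (power = energy per time),
      = kg·m²·s⁻³.
  J = N·m (work = force × distance),
      = kg·m²·s⁻².
  So J⁻¹ = kg⁻¹·m⁻²·s².
  T = Wb/m² (flux density = flux per area),
      = kg·s⁻²·A⁻¹.
  So T⁻¹ = kg⁻¹·s²·A.
  Ω = V/A (resistance = voltage per current),
      = kg·m²·s⁻³·A⁻².
  So Ω³ = kg³·m⁶·s⁻⁹·A⁻⁶.
  Combining: F·K²·W·J⁻¹·T⁻¹·Ω³·cd⁻¹ = (kg⁻¹·m⁻²·s⁴·A²) · K² · (kg·m²·s⁻³) · (kg⁻¹·m⁻²·s²) · (kg⁻¹·s²·A) · (kg³·m⁶·s⁻⁹·A⁻⁶) · cd⁻¹ = kg·m⁴·s⁻⁴·A⁻³·K²·cd⁻¹.
Both reduce to kg·m⁴·s⁻⁴·A⁻³·K²·cd⁻¹.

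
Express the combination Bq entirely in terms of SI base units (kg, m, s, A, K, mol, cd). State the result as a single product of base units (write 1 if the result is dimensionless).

Bq = 1/s = s⁻¹ (activity is decays per second).

s⁻¹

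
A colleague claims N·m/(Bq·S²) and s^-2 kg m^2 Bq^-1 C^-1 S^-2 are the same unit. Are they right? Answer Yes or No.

Left side:
  Bq = s⁻¹.
  So Bq⁻¹ = s.
  N = kg·m·s⁻².
  S = kg⁻¹·m⁻²·s³·A².
  So S⁻² = kg²·m⁴·s⁻⁶·A⁻⁴.
  Combining: Bq⁻¹·N·m·S⁻² = s · (kg·m·s⁻²) · m · (kg²·m⁴·s⁻⁶·A⁻⁴) = kg³·m⁶·s⁻⁷·A⁻⁴.
Right side:
  Bq = 1/s = s⁻¹ (activity is decays per second).
  So Bq⁻¹ = s.
  C = A·s = s·A (charge = current × time).
  So C⁻¹ = s⁻¹·A⁻¹.
  S = 1/Ω (conductance is reciprocal resistance),
      = kg⁻¹·m⁻²·s³·A².
  So S⁻² = kg²·m⁴·s⁻⁶·A⁻⁴.
  Combining: s⁻²·kg·m²·Bq⁻¹·C⁻¹·S⁻² = s⁻² · kg · m² · s · (s⁻¹·A⁻¹) · (kg²·m⁴·s⁻⁶·A⁻⁴) = kg³·m⁶·s⁻⁸·A⁻⁵.
Left is kg³·m⁶·s⁻⁷·A⁻⁴; right is kg³·m⁶·s⁻⁸·A⁻⁵ — different.

No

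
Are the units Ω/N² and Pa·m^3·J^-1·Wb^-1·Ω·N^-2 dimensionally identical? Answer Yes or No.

No

Left side:
  Ω = V/A (resistance = voltage per current),
      = kg·m²·s⁻³·A⁻².
  N = kg·m/s² = kg·m·s⁻² (force = mass × acceleration).
  So N⁻² = kg⁻²·m⁻²·s⁴.
  Combining: Ω·N⁻² = (kg·m²·s⁻³·A⁻²) · (kg⁻²·m⁻²·s⁴) = kg⁻¹·s·A⁻².
Right side:
  Pa = kg·m⁻¹·s⁻².
  J = kg·m²·s⁻².
  So J⁻¹ = kg⁻¹·m⁻²·s².
  Wb = kg·m²·s⁻²·A⁻¹.
  So Wb⁻¹ = kg⁻¹·m⁻²·s²·A.
  Ω = kg·m²·s⁻³·A⁻².
  N = kg·m·s⁻².
  So N⁻² = kg⁻²·m⁻²·s⁴.
  Combining: Pa·m³·J⁻¹·Wb⁻¹·Ω·N⁻² = (kg·m⁻¹·s⁻²) · m³ · (kg⁻¹·m⁻²·s²) · (kg⁻¹·m⁻²·s²·A) · (kg·m²·s⁻³·A⁻²) · (kg⁻²·m⁻²·s⁴) = kg⁻²·m⁻²·s³·A⁻¹.
Left is kg⁻¹·s·A⁻²; right is kg⁻²·m⁻²·s³·A⁻¹ — different.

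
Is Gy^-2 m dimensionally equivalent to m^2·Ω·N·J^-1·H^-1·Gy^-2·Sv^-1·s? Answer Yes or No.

No

Left side:
  Gy = J/kg (absorbed dose = energy per mass),
      = m²·s⁻².
  So Gy⁻² = m⁻⁴·s⁴.
  Combining: Gy⁻²·m = (m⁻⁴·s⁴) · m = m⁻³·s⁴.
Right side:
  Ω = kg·m²·s⁻³·A⁻².
  N = kg·m·s⁻².
  J = kg·m²·s⁻².
  So J⁻¹ = kg⁻¹·m⁻²·s².
  H = kg·m²·s⁻²·A⁻².
  So H⁻¹ = kg⁻¹·m⁻²·s²·A².
  Gy = m²·s⁻².
  So Gy⁻² = m⁻⁴·s⁴.
  Sv = m²·s⁻².
  So Sv⁻¹ = m⁻²·s².
  Combining: m²·Ω·N·J⁻¹·H⁻¹·Gy⁻²·Sv⁻¹·s = m² · (kg·m²·s⁻³·A⁻²) · (kg·m·s⁻²) · (kg⁻¹·m⁻²·s²) · (kg⁻¹·m⁻²·s²·A²) · (m⁻⁴·s⁴) · (m⁻²·s²) · s = m⁻⁵·s⁶.
Left is m⁻³·s⁴; right is m⁻⁵·s⁶ — different.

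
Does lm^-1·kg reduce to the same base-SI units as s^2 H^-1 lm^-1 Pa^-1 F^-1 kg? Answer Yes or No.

No

Left side:
  lm = cd.
  So lm⁻¹ = cd⁻¹.
  Combining: lm⁻¹·kg = cd⁻¹ · kg = kg·cd⁻¹.
Right side:
  H = Wb/A (inductance = flux per current),
      = kg·m²·s⁻²·A⁻².
  So H⁻¹ = kg⁻¹·m⁻²·s²·A².
  lm = cd·sr = cd (luminous flux; sr is dimensionless).
  So lm⁻¹ = cd⁻¹.
  Pa = N/m² (pressure = force per area),
      = kg·m⁻¹·s⁻².
  So Pa⁻¹ = kg⁻¹·m·s².
  F = C/V (capacitance = charge per voltage),
      = A·s/(kg·m²·s⁻³·A⁻¹) (substituting C and V),
      = kg⁻¹·m⁻²·s⁴·A².
  So F⁻¹ = kg·m²·s⁻⁴·A⁻².
  Combining: s²·H⁻¹·lm⁻¹·Pa⁻¹·F⁻¹·kg = s² · (kg⁻¹·m⁻²·s²·A²) · cd⁻¹ · (kg⁻¹·m·s²) · (kg·m²·s⁻⁴·A⁻²) · kg = m·s²·cd⁻¹.
Left is kg·cd⁻¹; right is m·s²·cd⁻¹ — different.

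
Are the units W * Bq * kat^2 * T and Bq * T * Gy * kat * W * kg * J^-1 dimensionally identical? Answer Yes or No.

Left side:
  W = kg·m²·s⁻³.
  Bq = s⁻¹.
  kat = s⁻¹·mol.
  So kat² = s⁻²·mol².
  T = kg·s⁻²·A⁻¹.
  Combining: W·Bq·kat²·T = (kg·m²·s⁻³) · s⁻¹ · (s⁻²·mol²) · (kg·s⁻²·A⁻¹) = kg²·m²·s⁻⁸·A⁻¹·mol².
Right side:
  Bq = 1/s = s⁻¹ (activity is decays per second).
  T = Wb/m² (flux density = flux per area),
      = kg·s⁻²·A⁻¹.
  Gy = J/kg (absorbed dose = energy per mass),
      = m²·s⁻².
  kat = mol/s = s⁻¹·mol (catalytic activity).
  W = J/s (power = energy per time),
      = kg·m²·s⁻³.
  J = N·m (work = force × distance),
      = kg·m²·s⁻².
  So J⁻¹ = kg⁻¹·m⁻²·s².
  Combining: Bq·T·Gy·kat·W·kg·J⁻¹ = s⁻¹ · (kg·s⁻²·A⁻¹) · (m²·s⁻²) · (s⁻¹·mol) · (kg·m²·s⁻³) · kg · (kg⁻¹·m⁻²·s²) = kg²·m²·s⁻⁷·A⁻¹·mol.
Left is kg²·m²·s⁻⁸·A⁻¹·mol²; right is kg²·m²·s⁻⁷·A⁻¹·mol — different.

No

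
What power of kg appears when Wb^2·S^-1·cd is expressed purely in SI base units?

3

Wb = kg·m²·s⁻²·A⁻¹.
So Wb² = kg²·m⁴·s⁻⁴·A⁻².
S = kg⁻¹·m⁻²·s³·A².
So S⁻¹ = kg·m²·s⁻³·A⁻².
Combining: Wb²·S⁻¹·cd = (kg²·m⁴·s⁻⁴·A⁻²) · (kg·m²·s⁻³·A⁻²) · cd = kg³·m⁶·s⁻⁷·A⁻⁴·cd.
The exponent of kg is 3.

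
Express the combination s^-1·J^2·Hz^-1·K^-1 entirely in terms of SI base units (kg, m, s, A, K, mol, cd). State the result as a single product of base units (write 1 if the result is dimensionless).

J = kg·m²·s⁻².
So J² = kg²·m⁴·s⁻⁴.
Hz = s⁻¹.
So Hz⁻¹ = s.
Combining: s⁻¹·J²·Hz⁻¹·K⁻¹ = s⁻¹ · (kg²·m⁴·s⁻⁴) · s · K⁻¹ = kg²·m⁴·s⁻⁴·K⁻¹.

kg²·m⁴·s⁻⁴·K⁻¹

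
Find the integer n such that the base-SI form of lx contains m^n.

-2

lx = m⁻²·cd.
The exponent of m is -2.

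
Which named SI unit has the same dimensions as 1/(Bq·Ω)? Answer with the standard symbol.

Bq = 1/s = s⁻¹ (activity is decays per second).
So Bq⁻¹ = s.
Ω = V/A (resistance = voltage per current),
    = kg·m²·s⁻³·A⁻².
So Ω⁻¹ = kg⁻¹·m⁻²·s³·A².
Combining: Bq⁻¹·Ω⁻¹ = s · (kg⁻¹·m⁻²·s³·A²) = kg⁻¹·m⁻²·s⁴·A².
kg⁻¹·m⁻²·s⁴·A² is the base-SI form of the farad.

F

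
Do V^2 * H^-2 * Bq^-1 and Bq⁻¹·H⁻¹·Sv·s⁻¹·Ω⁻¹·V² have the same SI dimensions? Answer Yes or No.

Left side:
  V = W/A (potential = power per current),
      = kg·m²·s⁻³·A⁻¹.
  So V² = kg²·m⁴·s⁻⁶·A⁻².
  H = Wb/A (inductance = flux per current),
      = kg·m²·s⁻²·A⁻².
  So H⁻² = kg⁻²·m⁻⁴·s⁴·A⁴.
  Bq = 1/s = s⁻¹ (activity is decays per second).
  So Bq⁻¹ = s.
  Combining: V²·H⁻²·Bq⁻¹ = (kg²·m⁴·s⁻⁶·A⁻²) · (kg⁻²·m⁻⁴·s⁴·A⁴) · s = s⁻¹·A².
Right side:
  Bq = s⁻¹.
  So Bq⁻¹ = s.
  H = kg·m²·s⁻²·A⁻².
  So H⁻¹ = kg⁻¹·m⁻²·s²·A².
  Sv = m²·s⁻².
  Ω = kg·m²·s⁻³·A⁻².
  So Ω⁻¹ = kg⁻¹·m⁻²·s³·A².
  V = kg·m²·s⁻³·A⁻¹.
  So V² = kg²·m⁴·s⁻⁶·A⁻².
  Combining: Bq⁻¹·H⁻¹·Sv·s⁻¹·Ω⁻¹·V² = s · (kg⁻¹·m⁻²·s²·A²) · (m²·s⁻²) · s⁻¹ · (kg⁻¹·m⁻²·s³·A²) · (kg²·m⁴·s⁻⁶·A⁻²) = m²·s⁻³·A².
Left is s⁻¹·A²; right is m²·s⁻³·A² — different.

No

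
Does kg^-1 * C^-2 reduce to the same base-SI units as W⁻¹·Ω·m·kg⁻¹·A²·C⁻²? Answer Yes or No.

No

Left side:
  C = A·s = s·A (charge = current × time).
  So C⁻² = s⁻²·A⁻².
  Combining: kg⁻¹·C⁻² = kg⁻¹ · (s⁻²·A⁻²) = kg⁻¹·s⁻²·A⁻².
Right side:
  W = J/s (power = energy per time),
      = kg·m²·s⁻³.
  So W⁻¹ = kg⁻¹·m⁻²·s³.
  Ω = V/A (resistance = voltage per current),
      = kg·m²·s⁻³·A⁻².
  C = A·s = s·A (charge = current × time).
  So C⁻² = s⁻²·A⁻².
  Combining: W⁻¹·Ω·m·kg⁻¹·A²·C⁻² = (kg⁻¹·m⁻²·s³) · (kg·m²·s⁻³·A⁻²) · m · kg⁻¹ · A² · (s⁻²·A⁻²) = kg⁻¹·m·s⁻²·A⁻².
Left is kg⁻¹·s⁻²·A⁻²; right is kg⁻¹·m·s⁻²·A⁻² — different.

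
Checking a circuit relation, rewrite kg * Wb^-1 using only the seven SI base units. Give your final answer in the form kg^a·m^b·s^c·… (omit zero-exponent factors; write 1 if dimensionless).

m⁻²·s²·A

Wb = kg·m²·s⁻²·A⁻¹.
So Wb⁻¹ = kg⁻¹·m⁻²·s²·A.
Combining: kg·Wb⁻¹ = kg · (kg⁻¹·m⁻²·s²·A) = m⁻²·s²·A.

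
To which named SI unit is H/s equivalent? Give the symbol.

H = Wb/A (inductance = flux per current),
    = kg·m²·s⁻²·A⁻².
Combining: s⁻¹·H = s⁻¹ · (kg·m²·s⁻²·A⁻²) = kg·m²·s⁻³·A⁻².
kg·m²·s⁻³·A⁻² is the base-SI form of the ohm.

Ω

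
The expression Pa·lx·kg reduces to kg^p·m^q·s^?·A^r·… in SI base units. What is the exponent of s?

-2

Pa = N/m² (pressure = force per area),
    = kg·m⁻¹·s⁻².
lx = lm/m² (illuminance = luminous flux per area),
    = m⁻²·cd.
Combining: Pa·lx·kg = (kg·m⁻¹·s⁻²) · (m⁻²·cd) · kg = kg²·m⁻³·s⁻²·cd.
The exponent of s is -2.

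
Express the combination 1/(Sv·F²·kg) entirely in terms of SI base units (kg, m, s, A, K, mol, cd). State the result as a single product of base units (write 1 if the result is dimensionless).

Sv = m²·s⁻².
So Sv⁻¹ = m⁻²·s².
F = kg⁻¹·m⁻²·s⁴·A².
So F⁻² = kg²·m⁴·s⁻⁸·A⁻⁴.
Combining: Sv⁻¹·F⁻²·kg⁻¹ = (m⁻²·s²) · (kg²·m⁴·s⁻⁸·A⁻⁴) · kg⁻¹ = kg·m²·s⁻⁶·A⁻⁴.

kg·m²·s⁻⁶·A⁻⁴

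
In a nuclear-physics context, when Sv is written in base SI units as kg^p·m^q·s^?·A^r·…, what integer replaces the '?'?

Sv = J/kg (equivalent dose = energy per mass),
    = m²·s⁻².
The exponent of s is -2.

-2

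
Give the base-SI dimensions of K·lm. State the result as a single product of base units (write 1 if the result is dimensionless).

lm = cd·sr = cd (luminous flux; sr is dimensionless).
Combining: K·lm = K · cd = K·cd.

K·cd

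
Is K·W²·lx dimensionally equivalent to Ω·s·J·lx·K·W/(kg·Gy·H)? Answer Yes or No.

No

Left side:
  W = J/s (power = energy per time),
      = kg·m²·s⁻³.
  So W² = kg²·m⁴·s⁻⁶.
  lx = lm/m² (illuminance = luminous flux per area),
      = m⁻²·cd.
  Combining: K·W²·lx = K · (kg²·m⁴·s⁻⁶) · (m⁻²·cd) = kg²·m²·s⁻⁶·K·cd.
Right side:
  Ω = kg·m²·s⁻³·A⁻².
  Gy = m²·s⁻².
  So Gy⁻¹ = m⁻²·s².
  J = kg·m²·s⁻².
  H = kg·m²·s⁻²·A⁻².
  So H⁻¹ = kg⁻¹·m⁻²·s²·A².
  lx = m⁻²·cd.
  W = kg·m²·s⁻³.
  Combining: kg⁻¹·Ω·s·Gy⁻¹·J·H⁻¹·lx·K·W = kg⁻¹ · (kg·m²·s⁻³·A⁻²) · s · (m⁻²·s²) · (kg·m²·s⁻²) · (kg⁻¹·m⁻²·s²·A²) · (m⁻²·cd) · K · (kg·m²·s⁻³) = kg·s⁻³·K·cd.
Left is kg²·m²·s⁻⁶·K·cd; right is kg·s⁻³·K·cd — different.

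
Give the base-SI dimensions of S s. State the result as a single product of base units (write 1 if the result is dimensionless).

kg⁻¹·m⁻²·s⁴·A²

S = 1/Ω (conductance is reciprocal resistance),
    = kg⁻¹·m⁻²·s³·A².
Combining: S·s = (kg⁻¹·m⁻²·s³·A²) · s = kg⁻¹·m⁻²·s⁴·A².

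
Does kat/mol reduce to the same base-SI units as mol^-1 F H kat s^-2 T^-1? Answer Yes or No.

No

Left side:
  kat = s⁻¹·mol.
  Combining: mol⁻¹·kat = mol⁻¹ · (s⁻¹·mol) = s⁻¹.
Right side:
  F = kg⁻¹·m⁻²·s⁴·A².
  H = kg·m²·s⁻²·A⁻².
  kat = s⁻¹·mol.
  T = kg·s⁻²·A⁻¹.
  So T⁻¹ = kg⁻¹·s²·A.
  Combining: mol⁻¹·F·H·kat·s⁻²·T⁻¹ = mol⁻¹ · (kg⁻¹·m⁻²·s⁴·A²) · (kg·m²·s⁻²·A⁻²) · (s⁻¹·mol) · s⁻² · (kg⁻¹·s²·A) = kg⁻¹·s·A.
Left is s⁻¹; right is kg⁻¹·s·A — different.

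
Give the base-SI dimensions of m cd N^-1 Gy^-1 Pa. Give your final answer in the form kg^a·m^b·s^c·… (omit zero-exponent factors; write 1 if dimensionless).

N = kg·m/s² = kg·m·s⁻² (force = mass × acceleration).
So N⁻¹ = kg⁻¹·m⁻¹·s².
Gy = J/kg (absorbed dose = energy per mass),
    = m²·s⁻².
So Gy⁻¹ = m⁻²·s².
Pa = N/m² (pressure = force per area),
    = kg·m⁻¹·s⁻².
Combining: m·cd·N⁻¹·Gy⁻¹·Pa = m · cd · (kg⁻¹·m⁻¹·s²) · (m⁻²·s²) · (kg·m⁻¹·s⁻²) = m⁻³·s²·cd.

m⁻³·s²·cd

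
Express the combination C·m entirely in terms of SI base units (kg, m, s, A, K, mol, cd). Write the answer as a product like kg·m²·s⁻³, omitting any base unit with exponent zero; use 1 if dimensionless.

C = s·A.
Combining: C·m = (s·A) · m = m·s·A.

m·s·A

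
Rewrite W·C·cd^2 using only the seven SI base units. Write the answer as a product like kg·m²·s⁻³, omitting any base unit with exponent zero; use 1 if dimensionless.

W = J/s (power = energy per time),
    = kg·m²·s⁻³.
C = A·s = s·A (charge = current × time).
Combining: W·C·cd² = (kg·m²·s⁻³) · (s·A) · cd² = kg·m²·s⁻²·A·cd².

kg·m²·s⁻²·A·cd²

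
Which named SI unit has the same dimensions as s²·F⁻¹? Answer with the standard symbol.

H

F = C/V (capacitance = charge per voltage),
    = A·s/(kg·m²·s⁻³·A⁻¹) (substituting C and V),
    = kg⁻¹·m⁻²·s⁴·A².
So F⁻¹ = kg·m²·s⁻⁴·A⁻².
Combining: s²·F⁻¹ = s² · (kg·m²·s⁻⁴·A⁻²) = kg·m²·s⁻²·A⁻².
kg·m²·s⁻²·A⁻² is the base-SI form of the henry.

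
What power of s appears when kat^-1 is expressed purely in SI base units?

kat = mol/s = s⁻¹·mol (catalytic activity).
So kat⁻¹ = s·mol⁻¹.
The exponent of s is 1.

1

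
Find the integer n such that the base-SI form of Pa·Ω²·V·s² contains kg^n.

Pa = N/m² (pressure = force per area),
    = kg·m⁻¹·s⁻².
Ω = V/A (resistance = voltage per current),
    = kg·m²·s⁻³·A⁻².
So Ω² = kg²·m⁴·s⁻⁶·A⁻⁴.
V = W/A (potential = power per current),
    = kg·m²·s⁻³·A⁻¹.
Combining: Pa·Ω²·V·s² = (kg·m⁻¹·s⁻²) · (kg²·m⁴·s⁻⁶·A⁻⁴) · (kg·m²·s⁻³·A⁻¹) · s² = kg⁴·m⁵·s⁻⁹·A⁻⁵.
The exponent of kg is 4.

4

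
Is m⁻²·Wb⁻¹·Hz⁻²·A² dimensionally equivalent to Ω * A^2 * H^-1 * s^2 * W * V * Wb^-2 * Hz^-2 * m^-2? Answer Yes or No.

No

Left side:
  Wb = V·s (flux: a volt is a weber per second),
      = kg·m²·s⁻²·A⁻¹.
  So Wb⁻¹ = kg⁻¹·m⁻²·s²·A.
  Hz = 1/s = s⁻¹ (frequency is cycles per second).
  So Hz⁻² = s².
  Combining: m⁻²·Wb⁻¹·Hz⁻²·A² = m⁻² · (kg⁻¹·m⁻²·s²·A) · s² · A² = kg⁻¹·m⁻⁴·s⁴·A³.
Right side:
  Ω = kg·m²·s⁻³·A⁻².
  H = kg·m²·s⁻²·A⁻².
  So H⁻¹ = kg⁻¹·m⁻²·s²·A².
  W = kg·m²·s⁻³.
  V = kg·m²·s⁻³·A⁻¹.
  Wb = kg·m²·s⁻²·A⁻¹.
  So Wb⁻² = kg⁻²·m⁻⁴·s⁴·A².
  Hz = s⁻¹.
  So Hz⁻² = s².
  Combining: Ω·A²·H⁻¹·s²·W·V·Wb⁻²·Hz⁻²·m⁻² = (kg·m²·s⁻³·A⁻²) · A² · (kg⁻¹·m⁻²·s²·A²) · s² · (kg·m²·s⁻³) · (kg·m²·s⁻³·A⁻¹) · (kg⁻²·m⁻⁴·s⁴·A²) · s² · m⁻² = m⁻²·s·A³.
Left is kg⁻¹·m⁻⁴·s⁴·A³; right is m⁻²·s·A³ — different.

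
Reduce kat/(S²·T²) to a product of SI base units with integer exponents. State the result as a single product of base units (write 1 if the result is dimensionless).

m⁴·s⁻³·A⁻²·mol

kat = s⁻¹·mol.
S = kg⁻¹·m⁻²·s³·A².
So S⁻² = kg²·m⁴·s⁻⁶·A⁻⁴.
T = kg·s⁻²·A⁻¹.
So T⁻² = kg⁻²·s⁴·A².
Combining: kat·S⁻²·T⁻² = (s⁻¹·mol) · (kg²·m⁴·s⁻⁶·A⁻⁴) · (kg⁻²·s⁴·A²) = m⁴·s⁻³·A⁻²·mol.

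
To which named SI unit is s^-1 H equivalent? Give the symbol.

Ω

H = Wb/A (inductance = flux per current),
    = kg·m²·s⁻²·A⁻².
Combining: s⁻¹·H = s⁻¹ · (kg·m²·s⁻²·A⁻²) = kg·m²·s⁻³·A⁻².
kg·m²·s⁻³·A⁻² is the base-SI form of the ohm.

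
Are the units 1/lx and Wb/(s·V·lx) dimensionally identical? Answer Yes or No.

Left side:
  lx = lm/m² (illuminance = luminous flux per area),
      = m⁻²·cd.
  So lx⁻¹ = m²·cd⁻¹.
Right side:
  Wb = V·s (flux: a volt is a weber per second),
      = kg·m²·s⁻²·A⁻¹.
  V = W/A (potential = power per current),
      = kg·m²·s⁻³·A⁻¹.
  So V⁻¹ = kg⁻¹·m⁻²·s³·A.
  lx = lm/m² (illuminance = luminous flux per area),
      = m⁻²·cd.
  So lx⁻¹ = m²·cd⁻¹.
  Combining: Wb·s⁻¹·V⁻¹·lx⁻¹ = (kg·m²·s⁻²·A⁻¹) · s⁻¹ · (kg⁻¹·m⁻²·s³·A) · (m²·cd⁻¹) = m²·cd⁻¹.
Both reduce to m²·cd⁻¹.

Yes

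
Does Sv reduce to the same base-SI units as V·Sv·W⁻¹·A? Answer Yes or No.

Left side:
  Sv = m²·s⁻².
Right side:
  V = W/A (potential = power per current),
      = kg·m²·s⁻³·A⁻¹.
  Sv = J/kg (equivalent dose = energy per mass),
      = m²·s⁻².
  W = J/s (power = energy per time),
      = kg·m²·s⁻³.
  So W⁻¹ = kg⁻¹·m⁻²·s³.
  Combining: V·Sv·W⁻¹·A = (kg·m²·s⁻³·A⁻¹) · (m²·s⁻²) · (kg⁻¹·m⁻²·s³) · A = m²·s⁻².
Both reduce to m²·s⁻².

Yes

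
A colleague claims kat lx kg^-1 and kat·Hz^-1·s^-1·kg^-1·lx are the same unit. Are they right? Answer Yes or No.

Yes

Left side:
  kat = mol/s = s⁻¹·mol (catalytic activity).
  lx = lm/m² (illuminance = luminous flux per area),
      = m⁻²·cd.
  Combining: kat·lx·kg⁻¹ = (s⁻¹·mol) · (m⁻²·cd) · kg⁻¹ = kg⁻¹·m⁻²·s⁻¹·mol·cd.
Right side:
  kat = s⁻¹·mol.
  Hz = s⁻¹.
  So Hz⁻¹ = s.
  lx = m⁻²·cd.
  Combining: kat·Hz⁻¹·s⁻¹·kg⁻¹·lx = (s⁻¹·mol) · s · s⁻¹ · kg⁻¹ · (m⁻²·cd) = kg⁻¹·m⁻²·s⁻¹·mol·cd.
Both reduce to kg⁻¹·m⁻²·s⁻¹·mol·cd.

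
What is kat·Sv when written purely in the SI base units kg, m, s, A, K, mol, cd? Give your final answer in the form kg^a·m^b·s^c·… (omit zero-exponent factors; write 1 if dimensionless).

kat = s⁻¹·mol.
Sv = m²·s⁻².
Combining: kat·Sv = (s⁻¹·mol) · (m²·s⁻²) = m²·s⁻³·mol.

m²·s⁻³·mol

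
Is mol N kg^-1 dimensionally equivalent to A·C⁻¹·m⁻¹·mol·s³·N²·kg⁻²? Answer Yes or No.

Left side:
  N = kg·m·s⁻².
  Combining: mol·N·kg⁻¹ = mol · (kg·m·s⁻²) · kg⁻¹ = m·s⁻²·mol.
Right side:
  C = A·s = s·A (charge = current × time).
  So C⁻¹ = s⁻¹·A⁻¹.
  N = kg·m/s² = kg·m·s⁻² (force = mass × acceleration).
  So N² = kg²·m²·s⁻⁴.
  Combining: A·C⁻¹·m⁻¹·mol·s³·N²·kg⁻² = A · (s⁻¹·A⁻¹) · m⁻¹ · mol · s³ · (kg²·m²·s⁻⁴) · kg⁻² = m·s⁻²·mol.
Both reduce to m·s⁻²·mol.

Yes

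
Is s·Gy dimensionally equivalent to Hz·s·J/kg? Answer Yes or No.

No

Left side:
  Gy = J/kg (absorbed dose = energy per mass),
      = m²·s⁻².
  Combining: s·Gy = s · (m²·s⁻²) = m²·s⁻¹.
Right side:
  Hz = 1/s = s⁻¹ (frequency is cycles per second).
  J = N·m (work = force × distance),
      = kg·m²·s⁻².
  Combining: Hz·s·J·kg⁻¹ = s⁻¹ · s · (kg·m²·s⁻²) · kg⁻¹ = m²·s⁻².
Left is m²·s⁻¹; right is m²·s⁻² — different.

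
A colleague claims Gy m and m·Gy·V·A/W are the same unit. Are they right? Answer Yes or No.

Yes

Left side:
  Gy = J/kg (absorbed dose = energy per mass),
      = m²·s⁻².
  Combining: Gy·m = (m²·s⁻²) · m = m³·s⁻².
Right side:
  W = kg·m²·s⁻³.
  So W⁻¹ = kg⁻¹·m⁻²·s³.
  Gy = m²·s⁻².
  V = kg·m²·s⁻³·A⁻¹.
  Combining: W⁻¹·m·Gy·V·A = (kg⁻¹·m⁻²·s³) · m · (m²·s⁻²) · (kg·m²·s⁻³·A⁻¹) · A = m³·s⁻².
Both reduce to m³·s⁻².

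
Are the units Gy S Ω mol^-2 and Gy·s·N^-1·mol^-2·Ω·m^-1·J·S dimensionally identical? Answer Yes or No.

Left side:
  Gy = m²·s⁻².
  S = kg⁻¹·m⁻²·s³·A².
  Ω = kg·m²·s⁻³·A⁻².
  Combining: Gy·S·Ω·mol⁻² = (m²·s⁻²) · (kg⁻¹·m⁻²·s³·A²) · (kg·m²·s⁻³·A⁻²) · mol⁻² = m²·s⁻²·mol⁻².
Right side:
  Gy = m²·s⁻².
  N = kg·m·s⁻².
  So N⁻¹ = kg⁻¹·m⁻¹·s².
  Ω = kg·m²·s⁻³·A⁻².
  J = kg·m²·s⁻².
  S = kg⁻¹·m⁻²·s³·A².
  Combining: Gy·s·N⁻¹·mol⁻²·Ω·m⁻¹·J·S = (m²·s⁻²) · s · (kg⁻¹·m⁻¹·s²) · mol⁻² · (kg·m²·s⁻³·A⁻²) · m⁻¹ · (kg·m²·s⁻²) · (kg⁻¹·m⁻²·s³·A²) = m²·s⁻¹·mol⁻².
Left is m²·s⁻²·mol⁻²; right is m²·s⁻¹·mol⁻² — different.

No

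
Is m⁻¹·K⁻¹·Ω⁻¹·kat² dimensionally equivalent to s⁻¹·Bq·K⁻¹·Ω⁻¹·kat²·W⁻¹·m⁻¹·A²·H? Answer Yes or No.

No

Left side:
  Ω = kg·m²·s⁻³·A⁻².
  So Ω⁻¹ = kg⁻¹·m⁻²·s³·A².
  kat = s⁻¹·mol.
  So kat² = s⁻²·mol².
  Combining: m⁻¹·K⁻¹·Ω⁻¹·kat² = m⁻¹ · K⁻¹ · (kg⁻¹·m⁻²·s³·A²) · (s⁻²·mol²) = kg⁻¹·m⁻³·s·A²·K⁻¹·mol².
Right side:
  Bq = s⁻¹.
  Ω = kg·m²·s⁻³·A⁻².
  So Ω⁻¹ = kg⁻¹·m⁻²·s³·A².
  kat = s⁻¹·mol.
  So kat² = s⁻²·mol².
  W = kg·m²·s⁻³.
  So W⁻¹ = kg⁻¹·m⁻²·s³.
  H = kg·m²·s⁻²·A⁻².
  Combining: s⁻¹·Bq·K⁻¹·Ω⁻¹·kat²·W⁻¹·m⁻¹·A²·H = s⁻¹ · s⁻¹ · K⁻¹ · (kg⁻¹·m⁻²·s³·A²) · (s⁻²·mol²) · (kg⁻¹·m⁻²·s³) · m⁻¹ · A² · (kg·m²·s⁻²·A⁻²) = kg⁻¹·m⁻³·A²·K⁻¹·mol².
Left is kg⁻¹·m⁻³·s·A²·K⁻¹·mol²; right is kg⁻¹·m⁻³·A²·K⁻¹·mol² — different.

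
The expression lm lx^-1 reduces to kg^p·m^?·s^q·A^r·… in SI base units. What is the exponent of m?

2

lm = cd·sr = cd (luminous flux; sr is dimensionless).
lx = lm/m² (illuminance = luminous flux per area),
    = m⁻²·cd.
So lx⁻¹ = m²·cd⁻¹.
Combining: lm·lx⁻¹ = cd · (m²·cd⁻¹) = m².
The exponent of m is 2.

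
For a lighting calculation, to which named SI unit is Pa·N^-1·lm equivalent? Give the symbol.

lx

Pa = N/m² (pressure = force per area),
    = kg·m⁻¹·s⁻².
N = kg·m/s² = kg·m·s⁻² (force = mass × acceleration).
So N⁻¹ = kg⁻¹·m⁻¹·s².
lm = cd·sr = cd (luminous flux; sr is dimensionless).
Combining: Pa·N⁻¹·lm = (kg·m⁻¹·s⁻²) · (kg⁻¹·m⁻¹·s²) · cd = m⁻²·cd.
m⁻²·cd is the base-SI form of the lux.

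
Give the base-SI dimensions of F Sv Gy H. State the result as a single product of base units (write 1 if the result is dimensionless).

F = C/V (capacitance = charge per voltage),
    = A·s/(kg·m²·s⁻³·A⁻¹) (substituting C and V),
    = kg⁻¹·m⁻²·s⁴·A².
Sv = J/kg (equivalent dose = energy per mass),
    = m²·s⁻².
Gy = J/kg (absorbed dose = energy per mass),
    = m²·s⁻².
H = Wb/A (inductance = flux per current),
    = kg·m²·s⁻²·A⁻².
Combining: F·Sv·Gy·H = (kg⁻¹·m⁻²·s⁴·A²) · (m²·s⁻²) · (m²·s⁻²) · (kg·m²·s⁻²·A⁻²) = m⁴·s⁻².

m⁴·s⁻²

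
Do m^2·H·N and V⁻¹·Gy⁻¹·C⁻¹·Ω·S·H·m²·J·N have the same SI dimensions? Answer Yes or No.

Left side:
  H = Wb/A (inductance = flux per current),
      = kg·m²·s⁻²·A⁻².
  N = kg·m/s² = kg·m·s⁻² (force = mass × acceleration).
  Combining: m²·H·N = m² · (kg·m²·s⁻²·A⁻²) · (kg·m·s⁻²) = kg²·m⁵·s⁻⁴·A⁻².
Right side:
  V = kg·m²·s⁻³·A⁻¹.
  So V⁻¹ = kg⁻¹·m⁻²·s³·A.
  Gy = m²·s⁻².
  So Gy⁻¹ = m⁻²·s².
  C = s·A.
  So C⁻¹ = s⁻¹·A⁻¹.
  Ω = kg·m²·s⁻³·A⁻².
  S = kg⁻¹·m⁻²·s³·A².
  H = kg·m²·s⁻²·A⁻².
  J = kg·m²·s⁻².
  N = kg·m·s⁻².
  Combining: V⁻¹·Gy⁻¹·C⁻¹·Ω·S·H·m²·J·N = (kg⁻¹·m⁻²·s³·A) · (m⁻²·s²) · (s⁻¹·A⁻¹) · (kg·m²·s⁻³·A⁻²) · (kg⁻¹·m⁻²·s³·A²) · (kg·m²·s⁻²·A⁻²) · m² · (kg·m²·s⁻²) · (kg·m·s⁻²) = kg²·m³·s⁻²·A⁻².
Left is kg²·m⁵·s⁻⁴·A⁻²; right is kg²·m³·s⁻²·A⁻² — different.

No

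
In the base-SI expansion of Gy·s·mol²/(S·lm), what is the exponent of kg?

Gy = J/kg (absorbed dose = energy per mass),
    = m²·s⁻².
S = 1/Ω (conductance is reciprocal resistance),
    = kg⁻¹·m⁻²·s³·A².
So S⁻¹ = kg·m²·s⁻³·A⁻².
lm = cd·sr = cd (luminous flux; sr is dimensionless).
So lm⁻¹ = cd⁻¹.
Combining: Gy·S⁻¹·s·lm⁻¹·mol² = (m²·s⁻²) · (kg·m²·s⁻³·A⁻²) · s · cd⁻¹ · mol² = kg·m⁴·s⁻⁴·A⁻²·mol²·cd⁻¹.
The exponent of kg is 1.

1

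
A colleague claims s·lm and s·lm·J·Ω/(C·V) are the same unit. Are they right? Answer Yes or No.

No

Left side:
  lm = cd·sr = cd (luminous flux; sr is dimensionless).
  Combining: s·lm = s · cd = s·cd.
Right side:
  C = A·s = s·A (charge = current × time).
  So C⁻¹ = s⁻¹·A⁻¹.
  V = W/A (potential = power per current),
      = kg·m²·s⁻³·A⁻¹.
  So V⁻¹ = kg⁻¹·m⁻²·s³·A.
  lm = cd·sr = cd (luminous flux; sr is dimensionless).
  J = N·m (work = force × distance),
      = kg·m²·s⁻².
  Ω = V/A (resistance = voltage per current),
      = kg·m²·s⁻³·A⁻².
  Combining: C⁻¹·V⁻¹·s·lm·J·Ω = (s⁻¹·A⁻¹) · (kg⁻¹·m⁻²·s³·A) · s · cd · (kg·m²·s⁻²) · (kg·m²·s⁻³·A⁻²) = kg·m²·s⁻²·A⁻²·cd.
Left is s·cd; right is kg·m²·s⁻²·A⁻²·cd — different.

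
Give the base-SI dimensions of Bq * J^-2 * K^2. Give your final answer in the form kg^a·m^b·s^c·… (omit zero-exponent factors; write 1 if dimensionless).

Bq = s⁻¹.
J = kg·m²·s⁻².
So J⁻² = kg⁻²·m⁻⁴·s⁴.
Combining: Bq·J⁻²·K² = s⁻¹ · (kg⁻²·m⁻⁴·s⁴) · K² = kg⁻²·m⁻⁴·s³·K².

kg⁻²·m⁻⁴·s³·K²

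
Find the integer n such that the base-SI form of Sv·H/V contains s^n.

Sv = J/kg (equivalent dose = energy per mass),
    = m²·s⁻².
V = W/A (potential = power per current),
    = kg·m²·s⁻³·A⁻¹.
So V⁻¹ = kg⁻¹·m⁻²·s³·A.
H = Wb/A (inductance = flux per current),
    = kg·m²·s⁻²·A⁻².
Combining: Sv·V⁻¹·H = (m²·s⁻²) · (kg⁻¹·m⁻²·s³·A) · (kg·m²·s⁻²·A⁻²) = m²·s⁻¹·A⁻¹.
The exponent of s is -1.

-1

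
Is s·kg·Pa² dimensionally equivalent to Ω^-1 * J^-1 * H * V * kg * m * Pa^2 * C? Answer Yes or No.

No

Left side:
  Pa = kg·m⁻¹·s⁻².
  So Pa² = kg²·m⁻²·s⁻⁴.
  Combining: s·kg·Pa² = s · kg · (kg²·m⁻²·s⁻⁴) = kg³·m⁻²·s⁻³.
Right side:
  Ω = V/A (resistance = voltage per current),
      = kg·m²·s⁻³·A⁻².
  So Ω⁻¹ = kg⁻¹·m⁻²·s³·A².
  J = N·m (work = force × distance),
      = kg·m²·s⁻².
  So J⁻¹ = kg⁻¹·m⁻²·s².
  H = Wb/A (inductance = flux per current),
      = kg·m²·s⁻²·A⁻².
  V = W/A (potential = power per current),
      = kg·m²·s⁻³·A⁻¹.
  Pa = N/m² (pressure = force per area),
      = kg·m⁻¹·s⁻².
  So Pa² = kg²·m⁻²·s⁻⁴.
  C = A·s = s·A (charge = current × time).
  Combining: Ω⁻¹·J⁻¹·H·V·kg·m·Pa²·C = (kg⁻¹·m⁻²·s³·A²) · (kg⁻¹·m⁻²·s²) · (kg·m²·s⁻²·A⁻²) · (kg·m²·s⁻³·A⁻¹) · kg · m · (kg²·m⁻²·s⁻⁴) · (s·A) = kg³·m⁻¹·s⁻³.
Left is kg³·m⁻²·s⁻³; right is kg³·m⁻¹·s⁻³ — different.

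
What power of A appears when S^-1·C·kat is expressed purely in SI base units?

-1

S = kg⁻¹·m⁻²·s³·A².
So S⁻¹ = kg·m²·s⁻³·A⁻².
C = s·A.
kat = s⁻¹·mol.
Combining: S⁻¹·C·kat = (kg·m²·s⁻³·A⁻²) · (s·A) · (s⁻¹·mol) = kg·m²·s⁻³·A⁻¹·mol.
The exponent of A is -1.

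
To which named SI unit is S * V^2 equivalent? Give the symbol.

S = 1/Ω (conductance is reciprocal resistance),
    = kg⁻¹·m⁻²·s³·A².
V = W/A (potential = power per current),
    = kg·m²·s⁻³·A⁻¹.
So V² = kg²·m⁴·s⁻⁶·A⁻².
Combining: S·V² = (kg⁻¹·m⁻²·s³·A²) · (kg²·m⁴·s⁻⁶·A⁻²) = kg·m²·s⁻³.
kg·m²·s⁻³ is the base-SI form of the watt.

W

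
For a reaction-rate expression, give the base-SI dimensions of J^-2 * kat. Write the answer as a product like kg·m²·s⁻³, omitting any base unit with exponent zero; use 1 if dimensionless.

J = N·m (work = force × distance),
    = kg·m²·s⁻².
So J⁻² = kg⁻²·m⁻⁴·s⁴.
kat = mol/s = s⁻¹·mol (catalytic activity).
Combining: J⁻²·kat = (kg⁻²·m⁻⁴·s⁴) · (s⁻¹·mol) = kg⁻²·m⁻⁴·s³·mol.

kg⁻²·m⁻⁴·s³·mol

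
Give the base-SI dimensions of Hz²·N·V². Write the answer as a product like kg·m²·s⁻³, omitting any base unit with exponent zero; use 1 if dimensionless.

Hz = s⁻¹.
So Hz² = s⁻².
N = kg·m·s⁻².
V = kg·m²·s⁻³·A⁻¹.
So V² = kg²·m⁴·s⁻⁶·A⁻².
Combining: Hz²·N·V² = s⁻² · (kg·m·s⁻²) · (kg²·m⁴·s⁻⁶·A⁻²) = kg³·m⁵·s⁻¹⁰·A⁻².

kg³·m⁵·s⁻¹⁰·A⁻²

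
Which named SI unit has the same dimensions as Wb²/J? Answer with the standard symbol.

Wb = kg·m²·s⁻²·A⁻¹.
So Wb² = kg²·m⁴·s⁻⁴·A⁻².
J = kg·m²·s⁻².
So J⁻¹ = kg⁻¹·m⁻²·s².
Combining: Wb²·J⁻¹ = (kg²·m⁴·s⁻⁴·A⁻²) · (kg⁻¹·m⁻²·s²) = kg·m²·s⁻²·A⁻².
kg·m²·s⁻²·A⁻² is the base-SI form of the henry.

H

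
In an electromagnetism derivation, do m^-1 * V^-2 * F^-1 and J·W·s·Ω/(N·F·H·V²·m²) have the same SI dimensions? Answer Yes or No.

Left side:
  V = W/A (potential = power per current),
      = kg·m²·s⁻³·A⁻¹.
  So V⁻² = kg⁻²·m⁻⁴·s⁶·A².
  F = C/V (capacitance = charge per voltage),
      = A·s/(kg·m²·s⁻³·A⁻¹) (substituting C and V),
      = kg⁻¹·m⁻²·s⁴·A².
  So F⁻¹ = kg·m²·s⁻⁴·A⁻².
  Combining: m⁻¹·V⁻²·F⁻¹ = m⁻¹ · (kg⁻²·m⁻⁴·s⁶·A²) · (kg·m²·s⁻⁴·A⁻²) = kg⁻¹·m⁻³·s².
Right side:
  N = kg·m/s² = kg·m·s⁻² (force = mass × acceleration).
  So N⁻¹ = kg⁻¹·m⁻¹·s².
  J = N·m (work = force × distance),
      = kg·m²·s⁻².
  F = C/V (capacitance = charge per voltage),
      = A·s/(kg·m²·s⁻³·A⁻¹) (substituting C and V),
      = kg⁻¹·m⁻²·s⁴·A².
  So F⁻¹ = kg·m²·s⁻⁴·A⁻².
  H = Wb/A (inductance = flux per current),
      = kg·m²·s⁻²·A⁻².
  So H⁻¹ = kg⁻¹·m⁻²·s²·A².
  V = W/A (potential = power per current),
      = kg·m²·s⁻³·A⁻¹.
  So V⁻² = kg⁻²·m⁻⁴·s⁶·A².
  W = J/s (power = energy per time),
      = kg·m²·s⁻³.
  Ω = V/A (resistance = voltage per current),
      = kg·m²·s⁻³·A⁻².
  Combining: N⁻¹·J·F⁻¹·H⁻¹·V⁻²·W·s·m⁻²·Ω = (kg⁻¹·m⁻¹·s²) · (kg·m²·s⁻²) · (kg·m²·s⁻⁴·A⁻²) · (kg⁻¹·m⁻²·s²·A²) · (kg⁻²·m⁻⁴·s⁶·A²) · (kg·m²·s⁻³) · s · m⁻² · (kg·m²·s⁻³·A⁻²) = m⁻¹·s⁻¹.
Left is kg⁻¹·m⁻³·s²; right is m⁻¹·s⁻¹ — different.

No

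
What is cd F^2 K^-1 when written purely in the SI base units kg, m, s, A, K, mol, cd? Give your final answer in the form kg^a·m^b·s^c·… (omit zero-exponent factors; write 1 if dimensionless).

kg⁻²·m⁻⁴·s⁸·A⁴·K⁻¹·cd

F = kg⁻¹·m⁻²·s⁴·A².
So F² = kg⁻²·m⁻⁴·s⁸·A⁴.
Combining: cd·F²·K⁻¹ = cd · (kg⁻²·m⁻⁴·s⁸·A⁴) · K⁻¹ = kg⁻²·m⁻⁴·s⁸·A⁴·K⁻¹·cd.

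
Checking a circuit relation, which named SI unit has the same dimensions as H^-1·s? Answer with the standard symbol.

S

H = Wb/A (inductance = flux per current),
    = kg·m²·s⁻²·A⁻².
So H⁻¹ = kg⁻¹·m⁻²·s²·A².
Combining: H⁻¹·s = (kg⁻¹·m⁻²·s²·A²) · s = kg⁻¹·m⁻²·s³·A².
kg⁻¹·m⁻²·s³·A² is the base-SI form of the siemens.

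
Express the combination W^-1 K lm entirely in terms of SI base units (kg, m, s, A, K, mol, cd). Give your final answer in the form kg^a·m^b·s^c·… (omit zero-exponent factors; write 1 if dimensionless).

kg⁻¹·m⁻²·s³·K·cd

W = J/s (power = energy per time),
    = kg·m²·s⁻³.
So W⁻¹ = kg⁻¹·m⁻²·s³.
lm = cd·sr = cd (luminous flux; sr is dimensionless).
Combining: W⁻¹·K·lm = (kg⁻¹·m⁻²·s³) · K · cd = kg⁻¹·m⁻²·s³·K·cd.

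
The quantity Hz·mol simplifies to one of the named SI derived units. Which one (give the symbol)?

Hz = 1/s = s⁻¹ (frequency is cycles per second).
Combining: Hz·mol = s⁻¹ · mol = s⁻¹·mol.
s⁻¹·mol is the base-SI form of the katal.

kat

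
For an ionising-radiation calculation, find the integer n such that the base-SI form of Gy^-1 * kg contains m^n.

Gy = J/kg (absorbed dose = energy per mass),
    = m²·s⁻².
So Gy⁻¹ = m⁻²·s².
Combining: Gy⁻¹·kg = (m⁻²·s²) · kg = kg·m⁻²·s².
The exponent of m is -2.

-2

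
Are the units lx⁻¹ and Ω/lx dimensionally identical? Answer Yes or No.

Left side:
  lx = lm/m² (illuminance = luminous flux per area),
      = m⁻²·cd.
  So lx⁻¹ = m²·cd⁻¹.
Right side:
  Ω = V/A (resistance = voltage per current),
      = kg·m²·s⁻³·A⁻².
  lx = lm/m² (illuminance = luminous flux per area),
      = m⁻²·cd.
  So lx⁻¹ = m²·cd⁻¹.
  Combining: Ω·lx⁻¹ = (kg·m²·s⁻³·A⁻²) · (m²·cd⁻¹) = kg·m⁴·s⁻³·A⁻²·cd⁻¹.
Left is m²·cd⁻¹; right is kg·m⁴·s⁻³·A⁻²·cd⁻¹ — different.

No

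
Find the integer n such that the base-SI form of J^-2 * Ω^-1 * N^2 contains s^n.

3

J = N·m (work = force × distance),
    = kg·m²·s⁻².
So J⁻² = kg⁻²·m⁻⁴·s⁴.
Ω = V/A (resistance = voltage per current),
    = kg·m²·s⁻³·A⁻².
So Ω⁻¹ = kg⁻¹·m⁻²·s³·A².
N = kg·m/s² = kg·m·s⁻² (force = mass × acceleration).
So N² = kg²·m²·s⁻⁴.
Combining: J⁻²·Ω⁻¹·N² = (kg⁻²·m⁻⁴·s⁴) · (kg⁻¹·m⁻²·s³·A²) · (kg²·m²·s⁻⁴) = kg⁻¹·m⁻⁴·s³·A².
The exponent of s is 3.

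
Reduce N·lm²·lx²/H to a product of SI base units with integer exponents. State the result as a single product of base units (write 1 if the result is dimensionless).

m⁻⁵·A²·cd⁴

N = kg·m/s² = kg·m·s⁻² (force = mass × acceleration).
H = Wb/A (inductance = flux per current),
    = kg·m²·s⁻²·A⁻².
So H⁻¹ = kg⁻¹·m⁻²·s²·A².
lm = cd·sr = cd (luminous flux; sr is dimensionless).
So lm² = cd².
lx = lm/m² (illuminance = luminous flux per area),
    = m⁻²·cd.
So lx² = m⁻⁴·cd².
Combining: N·H⁻¹·lm²·lx² = (kg·m·s⁻²) · (kg⁻¹·m⁻²·s²·A²) · cd² · (m⁻⁴·cd²) = m⁻⁵·A²·cd⁴.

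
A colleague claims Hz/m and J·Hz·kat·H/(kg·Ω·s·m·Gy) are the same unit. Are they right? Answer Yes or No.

No

Left side:
  Hz = 1/s = s⁻¹ (frequency is cycles per second).
  Combining: Hz·m⁻¹ = s⁻¹ · m⁻¹ = m⁻¹·s⁻¹.
Right side:
  J = kg·m²·s⁻².
  Ω = kg·m²·s⁻³·A⁻².
  So Ω⁻¹ = kg⁻¹·m⁻²·s³·A².
  Hz = s⁻¹.
  kat = s⁻¹·mol.
  H = kg·m²·s⁻²·A⁻².
  Gy = m²·s⁻².
  So Gy⁻¹ = m⁻²·s².
  Combining: kg⁻¹·J·Ω⁻¹·s⁻¹·Hz·kat·H·m⁻¹·Gy⁻¹ = kg⁻¹ · (kg·m²·s⁻²) · (kg⁻¹·m⁻²·s³·A²) · s⁻¹ · s⁻¹ · (s⁻¹·mol) · (kg·m²·s⁻²·A⁻²) · m⁻¹ · (m⁻²·s²) = m⁻¹·s⁻²·mol.
Left is m⁻¹·s⁻¹; right is m⁻¹·s⁻²·mol — different.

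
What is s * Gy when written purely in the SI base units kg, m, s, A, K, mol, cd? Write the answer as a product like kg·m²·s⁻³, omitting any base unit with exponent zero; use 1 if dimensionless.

Gy = J/kg (absorbed dose = energy per mass),
    = m²·s⁻².
Combining: s·Gy = s · (m²·s⁻²) = m²·s⁻¹.

m²·s⁻¹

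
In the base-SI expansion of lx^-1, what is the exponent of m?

2

lx = m⁻²·cd.
So lx⁻¹ = m²·cd⁻¹.
The exponent of m is 2.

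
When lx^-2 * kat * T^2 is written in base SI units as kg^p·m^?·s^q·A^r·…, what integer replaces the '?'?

lx = m⁻²·cd.
So lx⁻² = m⁴·cd⁻².
kat = s⁻¹·mol.
T = kg·s⁻²·A⁻¹.
So T² = kg²·s⁻⁴·A⁻².
Combining: lx⁻²·kat·T² = (m⁴·cd⁻²) · (s⁻¹·mol) · (kg²·s⁻⁴·A⁻²) = kg²·m⁴·s⁻⁵·A⁻²·mol·cd⁻².
The exponent of m is 4.

4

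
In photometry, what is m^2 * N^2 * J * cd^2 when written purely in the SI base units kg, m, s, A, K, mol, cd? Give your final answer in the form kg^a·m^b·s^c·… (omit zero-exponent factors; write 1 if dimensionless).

N = kg·m/s² = kg·m·s⁻² (force = mass × acceleration).
So N² = kg²·m²·s⁻⁴.
J = N·m (work = force × distance),
    = kg·m²·s⁻².
Combining: m²·N²·J·cd² = m² · (kg²·m²·s⁻⁴) · (kg·m²·s⁻²) · cd² = kg³·m⁶·s⁻⁶·cd².

kg³·m⁶·s⁻⁶·cd²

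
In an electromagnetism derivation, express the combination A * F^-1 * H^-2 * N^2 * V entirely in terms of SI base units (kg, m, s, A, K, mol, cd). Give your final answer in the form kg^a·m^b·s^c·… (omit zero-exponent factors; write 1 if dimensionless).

F = kg⁻¹·m⁻²·s⁴·A².
So F⁻¹ = kg·m²·s⁻⁴·A⁻².
H = kg·m²·s⁻²·A⁻².
So H⁻² = kg⁻²·m⁻⁴·s⁴·A⁴.
N = kg·m·s⁻².
So N² = kg²·m²·s⁻⁴.
V = kg·m²·s⁻³·A⁻¹.
Combining: A·F⁻¹·H⁻²·N²·V = A · (kg·m²·s⁻⁴·A⁻²) · (kg⁻²·m⁻⁴·s⁴·A⁴) · (kg²·m²·s⁻⁴) · (kg·m²·s⁻³·A⁻¹) = kg²·m²·s⁻⁷·A².

kg²·m²·s⁻⁷·A²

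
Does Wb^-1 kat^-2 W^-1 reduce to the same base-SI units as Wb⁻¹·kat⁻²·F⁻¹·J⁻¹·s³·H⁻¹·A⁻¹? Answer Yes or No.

Left side:
  Wb = V·s (flux: a volt is a weber per second),
      = kg·m²·s⁻²·A⁻¹.
  So Wb⁻¹ = kg⁻¹·m⁻²·s²·A.
  kat = mol/s = s⁻¹·mol (catalytic activity).
  So kat⁻² = s²·mol⁻².
  W = J/s (power = energy per time),
      = kg·m²·s⁻³.
  So W⁻¹ = kg⁻¹·m⁻²·s³.
  Combining: Wb⁻¹·kat⁻²·W⁻¹ = (kg⁻¹·m⁻²·s²·A) · (s²·mol⁻²) · (kg⁻¹·m⁻²·s³) = kg⁻²·m⁻⁴·s⁷·A·mol⁻².
Right side:
  Wb = kg·m²·s⁻²·A⁻¹.
  So Wb⁻¹ = kg⁻¹·m⁻²·s²·A.
  kat = s⁻¹·mol.
  So kat⁻² = s²·mol⁻².
  F = kg⁻¹·m⁻²·s⁴·A².
  So F⁻¹ = kg·m²·s⁻⁴·A⁻².
  J = kg·m²·s⁻².
  So J⁻¹ = kg⁻¹·m⁻²·s².
  H = kg·m²·s⁻²·A⁻².
  So H⁻¹ = kg⁻¹·m⁻²·s²·A².
  Combining: Wb⁻¹·kat⁻²·F⁻¹·J⁻¹·s³·H⁻¹·A⁻¹ = (kg⁻¹·m⁻²·s²·A) · (s²·mol⁻²) · (kg·m²·s⁻⁴·A⁻²) · (kg⁻¹·m⁻²·s²) · s³ · (kg⁻¹·m⁻²·s²·A²) · A⁻¹ = kg⁻²·m⁻⁴·s⁷·mol⁻².
Left is kg⁻²·m⁻⁴·s⁷·A·mol⁻²; right is kg⁻²·m⁻⁴·s⁷·mol⁻² — different.

No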